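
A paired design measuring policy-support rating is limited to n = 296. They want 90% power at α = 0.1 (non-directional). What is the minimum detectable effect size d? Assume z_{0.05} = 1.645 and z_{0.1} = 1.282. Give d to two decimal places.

d_min ≈ 0.17

For a single sample (or paired design) of n = 296: d_min = (z_{α/2} + z_β)/√n.
z-sum = 1.645 + 1.282 = 2.927.
d_min = 2.927 / √296 = 2.927 / 17.205 = 0.170.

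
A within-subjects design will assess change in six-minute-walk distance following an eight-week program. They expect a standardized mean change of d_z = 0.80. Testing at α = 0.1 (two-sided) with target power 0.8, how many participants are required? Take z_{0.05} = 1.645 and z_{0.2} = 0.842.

For a paired (one-sample on differences) test: n = ((z_{α/2} + z_β) / d)².
z_{α/2} + z_β = 1.645 + 0.842 = 2.487.
n = (2.487 / 0.80)² = 3.109² = 9.66.
Round up.

n = 10 pairs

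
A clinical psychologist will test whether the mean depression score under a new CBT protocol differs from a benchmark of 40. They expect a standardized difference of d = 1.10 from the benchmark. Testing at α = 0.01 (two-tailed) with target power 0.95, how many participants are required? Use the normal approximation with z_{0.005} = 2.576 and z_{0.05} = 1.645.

For a one-sample test: n = ((z_{α/2} + z_β) / d)².
z_{α/2} + z_β = 2.576 + 1.645 = 4.221.
n = (4.221 / 1.10)² = 3.837² = 14.72.
Round up.

n = 15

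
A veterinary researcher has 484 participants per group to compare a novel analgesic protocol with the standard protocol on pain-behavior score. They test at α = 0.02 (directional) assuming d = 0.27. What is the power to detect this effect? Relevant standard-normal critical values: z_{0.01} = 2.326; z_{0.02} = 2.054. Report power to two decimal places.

For two equal groups, power = Φ(d·√(n/2) − z_{α}).
d·√(n/2) = 0.27 × √(484/2) = 0.27 × 15.556 = 4.200.
z_β = 4.200 − 2.054 = 2.146.
Power = Φ(2.146) = 0.984.

power ≈ 0.98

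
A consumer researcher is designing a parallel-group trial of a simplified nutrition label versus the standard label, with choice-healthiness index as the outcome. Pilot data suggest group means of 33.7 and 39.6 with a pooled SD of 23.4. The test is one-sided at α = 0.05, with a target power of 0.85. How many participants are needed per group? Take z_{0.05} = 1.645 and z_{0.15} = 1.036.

Cohen's d = |M₁ − M₂| / SD_pooled = |33.7 − 39.6| / 23.4 = 5.9 / 23.4 = 0.252.
For two independent groups with equal n: n = 2·((z_{α} + z_β) / d)².
z_{α} + z_β = 1.645 + 1.036 = 2.681.
n = 2 × (2.681 / 0.252)² = 2 × 10.639² = 2 × 113.19 = 226.4.
Round up to the next whole participant.

n = 227 per group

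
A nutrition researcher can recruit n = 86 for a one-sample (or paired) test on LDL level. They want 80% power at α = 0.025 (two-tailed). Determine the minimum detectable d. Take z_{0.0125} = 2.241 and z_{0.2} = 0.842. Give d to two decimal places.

For a single sample (or paired design) of n = 86: d_min = (z_{α/2} + z_β)/√n.
z-sum = 2.241 + 0.842 = 3.083.
d_min = 3.083 / √86 = 3.083 / 9.274 = 0.332.

d_min ≈ 0.33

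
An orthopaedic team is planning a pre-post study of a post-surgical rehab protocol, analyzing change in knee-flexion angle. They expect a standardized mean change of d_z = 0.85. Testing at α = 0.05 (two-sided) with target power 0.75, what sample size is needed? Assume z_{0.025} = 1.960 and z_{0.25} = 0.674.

For a paired (one-sample on differences) test: n = ((z_{α/2} + z_β) / d)².
z_{α/2} + z_β = 1.960 + 0.674 = 2.634.
n = (2.634 / 0.85)² = 3.099² = 9.60.
Round up.

n = 10 pairs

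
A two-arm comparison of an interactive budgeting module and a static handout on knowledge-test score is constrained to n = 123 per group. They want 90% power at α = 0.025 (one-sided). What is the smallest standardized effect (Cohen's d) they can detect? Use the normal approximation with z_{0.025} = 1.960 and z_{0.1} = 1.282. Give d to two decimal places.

d_min ≈ 0.41

For two independent groups of n = 123 each: d_min = (z_{α} + z_β)·√(2/n).
z-sum = 1.960 + 1.282 = 3.242.
d_min = 3.242 × √(2/123) = 3.242 × 0.1275 = 0.413.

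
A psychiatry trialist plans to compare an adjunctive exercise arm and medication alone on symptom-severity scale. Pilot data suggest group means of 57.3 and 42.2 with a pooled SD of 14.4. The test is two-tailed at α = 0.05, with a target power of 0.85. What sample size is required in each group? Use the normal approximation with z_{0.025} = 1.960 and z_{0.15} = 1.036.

n = 17 per group

Cohen's d = |M₁ − M₂| / SD_pooled = |57.3 − 42.2| / 14.4 = 15.1 / 14.4 = 1.049.
For two independent groups with equal n: n = 2·((z_{α/2} + z_β) / d)².
z_{α/2} + z_β = 1.960 + 1.036 = 2.996.
n = 2 × (2.996 / 1.049)² = 2 × 2.856² = 2 × 8.16 = 16.3.
Round up to the next whole participant.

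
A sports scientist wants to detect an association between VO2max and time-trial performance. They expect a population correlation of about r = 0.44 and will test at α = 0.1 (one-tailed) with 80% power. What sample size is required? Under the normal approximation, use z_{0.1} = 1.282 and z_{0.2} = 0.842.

Fisher's z: C = ½·ln((1+r)/(1−r)) = ½·ln(2.5714) = 0.4722.
n = ((z_{α} + z_β)/C)² + 3.
(1.282 + 0.842) / 0.4722 = 2.124 / 0.4722 = 4.498.
n = 4.498² + 3 = 20.23 + 3 = 23.2.
Round up.

n = 24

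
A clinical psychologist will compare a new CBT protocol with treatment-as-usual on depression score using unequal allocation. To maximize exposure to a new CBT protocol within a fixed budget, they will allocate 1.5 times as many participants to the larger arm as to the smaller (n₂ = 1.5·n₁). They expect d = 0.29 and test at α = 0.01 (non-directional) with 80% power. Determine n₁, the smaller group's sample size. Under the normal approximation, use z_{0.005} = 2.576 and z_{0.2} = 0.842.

n₁ = 232

With allocation ratio k = n₂/n₁ = 1.5, Var(x̄₁−x̄₂) = σ²(1/n₁ + 1/(k·n₁)) = σ²·(k+1)/(k·n₁).
So n₁ = (1 + 1/k)·((z_{α/2} + z_β)/d)² = 1.667 × (3.418/0.29)².
n₁ = 1.667 × 138.91 = 231.5.
Round up: n₁ = 232, giving n₂ = 1.5 × 232 = 348.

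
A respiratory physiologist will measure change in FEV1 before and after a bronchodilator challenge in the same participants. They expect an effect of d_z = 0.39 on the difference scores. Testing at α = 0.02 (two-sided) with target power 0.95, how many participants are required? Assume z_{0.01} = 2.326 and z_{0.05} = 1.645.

n = 104 pairs

For a paired (one-sample on differences) test: n = ((z_{α/2} + z_β) / d)².
z_{α/2} + z_β = 2.326 + 1.645 = 3.971.
n = (3.971 / 0.39)² = 10.182² = 103.67.
Round up.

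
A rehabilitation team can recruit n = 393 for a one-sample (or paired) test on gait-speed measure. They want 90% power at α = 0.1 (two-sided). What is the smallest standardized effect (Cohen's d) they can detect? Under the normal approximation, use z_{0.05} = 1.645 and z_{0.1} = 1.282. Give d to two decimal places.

d_min ≈ 0.15

For a single sample (or paired design) of n = 393: d_min = (z_{α/2} + z_β)/√n.
z-sum = 1.645 + 1.282 = 2.927.
d_min = 2.927 / √393 = 2.927 / 19.824 = 0.148.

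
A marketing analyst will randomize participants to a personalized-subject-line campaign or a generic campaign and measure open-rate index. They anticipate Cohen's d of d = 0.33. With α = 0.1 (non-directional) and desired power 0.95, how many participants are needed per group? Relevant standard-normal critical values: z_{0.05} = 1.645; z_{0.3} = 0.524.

n = 199 per group

For two independent groups with equal n: n = 2·((z_{α/2} + z_β) / d)².
z_{α/2} + z_β = 1.645 + 1.645 = 3.290.
n = 2 × (3.290 / 0.33)² = 2 × 9.970² = 2 × 99.39 = 198.8.
Round up to the next whole participant.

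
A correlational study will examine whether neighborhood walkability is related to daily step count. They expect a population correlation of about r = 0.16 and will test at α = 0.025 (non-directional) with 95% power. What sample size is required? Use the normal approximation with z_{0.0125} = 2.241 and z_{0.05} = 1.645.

Fisher's z: C = ½·ln((1+r)/(1−r)) = ½·ln(1.3810) = 0.1614.
n = ((z_{α/2} + z_β)/C)² + 3.
(2.241 + 1.645) / 0.1614 = 3.886 / 0.1614 = 24.077.
n = 24.077² + 3 = 579.69 + 3 = 582.7.
Round up.

n = 583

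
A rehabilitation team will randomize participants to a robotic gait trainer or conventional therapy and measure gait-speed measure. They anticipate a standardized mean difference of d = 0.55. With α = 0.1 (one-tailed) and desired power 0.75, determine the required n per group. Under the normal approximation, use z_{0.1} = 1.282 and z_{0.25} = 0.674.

For two independent groups with equal n: n = 2·((z_{α} + z_β) / d)².
z_{α} + z_β = 1.282 + 0.674 = 1.956.
n = 2 × (1.956 / 0.55)² = 2 × 3.556² = 2 × 12.65 = 25.3.
Round up to the next whole participant.

n = 26 per group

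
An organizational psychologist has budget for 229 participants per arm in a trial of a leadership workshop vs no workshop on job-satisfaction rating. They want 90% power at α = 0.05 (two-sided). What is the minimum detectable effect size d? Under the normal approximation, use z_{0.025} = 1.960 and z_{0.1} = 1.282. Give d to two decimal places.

d_min ≈ 0.30

For two independent groups of n = 229 each: d_min = (z_{α/2} + z_β)·√(2/n).
z-sum = 1.960 + 1.282 = 3.242.
d_min = 3.242 × √(2/229) = 3.242 × 0.0935 = 0.303.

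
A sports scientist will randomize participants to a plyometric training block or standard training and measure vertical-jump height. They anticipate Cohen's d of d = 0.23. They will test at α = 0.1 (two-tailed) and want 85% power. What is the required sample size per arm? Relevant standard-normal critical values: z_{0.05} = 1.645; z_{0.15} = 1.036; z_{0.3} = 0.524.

n = 272 per group

For two independent groups with equal n: n = 2·((z_{α/2} + z_β) / d)².
z_{α/2} + z_β = 1.645 + 1.036 = 2.681.
n = 2 × (2.681 / 0.23)² = 2 × 11.657² = 2 × 135.87 = 271.7.
Round up to the next whole participant.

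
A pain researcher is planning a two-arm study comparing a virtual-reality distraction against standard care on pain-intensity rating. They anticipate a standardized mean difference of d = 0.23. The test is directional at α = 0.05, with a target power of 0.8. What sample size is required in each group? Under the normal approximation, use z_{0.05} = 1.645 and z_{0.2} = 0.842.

n = 234 per group

For two independent groups with equal n: n = 2·((z_{α} + z_β) / d)².
z_{α} + z_β = 1.645 + 0.842 = 2.487.
n = 2 × (2.487 / 0.23)² = 2 × 10.813² = 2 × 116.92 = 233.8.
Round up to the next whole participant.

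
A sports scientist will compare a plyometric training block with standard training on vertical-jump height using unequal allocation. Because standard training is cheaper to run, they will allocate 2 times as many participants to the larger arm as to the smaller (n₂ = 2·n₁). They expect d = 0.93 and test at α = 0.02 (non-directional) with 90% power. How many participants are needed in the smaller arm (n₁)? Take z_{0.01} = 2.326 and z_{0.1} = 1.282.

n₁ = 23

With allocation ratio k = n₂/n₁ = 2, Var(x̄₁−x̄₂) = σ²(1/n₁ + 1/(k·n₁)) = σ²·(k+1)/(k·n₁).
So n₁ = (1 + 1/k)·((z_{α/2} + z_β)/d)² = 1.500 × (3.608/0.93)².
n₁ = 1.500 × 15.05 = 22.6.
Round up: n₁ = 23, giving n₂ = 2 × 23 = 46.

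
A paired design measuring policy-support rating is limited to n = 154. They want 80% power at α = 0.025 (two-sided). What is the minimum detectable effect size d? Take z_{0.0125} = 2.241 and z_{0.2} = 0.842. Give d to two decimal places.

For a single sample (or paired design) of n = 154: d_min = (z_{α/2} + z_β)/√n.
z-sum = 2.241 + 0.842 = 3.083.
d_min = 3.083 / √154 = 3.083 / 12.410 = 0.248.

d_min ≈ 0.25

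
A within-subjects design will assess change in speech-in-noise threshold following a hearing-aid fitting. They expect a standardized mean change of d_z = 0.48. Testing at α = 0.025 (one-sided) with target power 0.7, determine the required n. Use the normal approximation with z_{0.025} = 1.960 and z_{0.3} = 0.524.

For a paired (one-sample on differences) test: n = ((z_{α} + z_β) / d)².
z_{α} + z_β = 1.960 + 0.524 = 2.484.
n = (2.484 / 0.48)² = 5.175² = 26.78.
Round up.

n = 27 pairs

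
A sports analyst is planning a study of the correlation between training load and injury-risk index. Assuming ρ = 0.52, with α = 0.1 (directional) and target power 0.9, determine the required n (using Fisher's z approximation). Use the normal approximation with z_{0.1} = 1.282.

n = 23

Fisher's z: C = ½·ln((1+r)/(1−r)) = ½·ln(3.1667) = 0.5763.
n = ((z_{α} + z_β)/C)² + 3.
(1.282 + 1.282) / 0.5763 = 2.564 / 0.5763 = 4.449.
n = 4.449² + 3 = 19.79 + 3 = 22.8.
Round up.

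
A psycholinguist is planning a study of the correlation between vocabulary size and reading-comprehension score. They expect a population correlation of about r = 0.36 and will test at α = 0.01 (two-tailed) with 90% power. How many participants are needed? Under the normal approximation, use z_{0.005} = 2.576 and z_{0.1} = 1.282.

Fisher's z: C = ½·ln((1+r)/(1−r)) = ½·ln(2.1250) = 0.3769.
n = ((z_{α/2} + z_β)/C)² + 3.
(2.576 + 1.282) / 0.3769 = 3.858 / 0.3769 = 10.236.
n = 10.236² + 3 = 104.78 + 3 = 107.8.
Round up.

n = 108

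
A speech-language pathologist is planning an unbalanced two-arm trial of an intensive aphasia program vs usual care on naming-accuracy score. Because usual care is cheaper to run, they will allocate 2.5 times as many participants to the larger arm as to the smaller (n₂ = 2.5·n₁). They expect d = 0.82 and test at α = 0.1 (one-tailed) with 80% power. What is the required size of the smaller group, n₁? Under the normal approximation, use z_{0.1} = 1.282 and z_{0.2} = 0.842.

n₁ = 10

With allocation ratio k = n₂/n₁ = 2.5, Var(x̄₁−x̄₂) = σ²(1/n₁ + 1/(k·n₁)) = σ²·(k+1)/(k·n₁).
So n₁ = (1 + 1/k)·((z_{α} + z_β)/d)² = 1.400 × (2.124/0.82)².
n₁ = 1.400 × 6.71 = 9.4.
Round up: n₁ = 10, giving n₂ = 2.5 × 10 = 25.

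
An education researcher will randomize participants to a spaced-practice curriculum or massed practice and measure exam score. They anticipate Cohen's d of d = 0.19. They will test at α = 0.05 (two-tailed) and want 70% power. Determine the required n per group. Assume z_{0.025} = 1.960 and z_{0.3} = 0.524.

n = 342 per group

For two independent groups with equal n: n = 2·((z_{α/2} + z_β) / d)².
z_{α/2} + z_β = 1.960 + 0.524 = 2.484.
n = 2 × (2.484 / 0.19)² = 2 × 13.074² = 2 × 170.92 = 341.8.
Round up to the next whole participant.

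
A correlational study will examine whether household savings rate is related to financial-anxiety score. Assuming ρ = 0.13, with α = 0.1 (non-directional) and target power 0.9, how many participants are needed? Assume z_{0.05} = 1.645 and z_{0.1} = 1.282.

n = 505

Fisher's z: C = ½·ln((1+r)/(1−r)) = ½·ln(1.2989) = 0.1307.
n = ((z_{α/2} + z_β)/C)² + 3.
(1.645 + 1.282) / 0.1307 = 2.927 / 0.1307 = 22.395.
n = 22.395² + 3 = 501.53 + 3 = 504.5.
Round up.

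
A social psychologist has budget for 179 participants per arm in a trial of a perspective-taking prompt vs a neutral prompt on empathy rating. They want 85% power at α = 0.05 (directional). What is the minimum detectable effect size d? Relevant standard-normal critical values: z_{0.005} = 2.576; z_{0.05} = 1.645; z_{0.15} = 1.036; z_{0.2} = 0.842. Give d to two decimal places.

d_min ≈ 0.28

For two independent groups of n = 179 each: d_min = (z_{α} + z_β)·√(2/n).
z-sum = 1.645 + 1.036 = 2.681.
d_min = 2.681 × √(2/179) = 2.681 × 0.1057 = 0.283.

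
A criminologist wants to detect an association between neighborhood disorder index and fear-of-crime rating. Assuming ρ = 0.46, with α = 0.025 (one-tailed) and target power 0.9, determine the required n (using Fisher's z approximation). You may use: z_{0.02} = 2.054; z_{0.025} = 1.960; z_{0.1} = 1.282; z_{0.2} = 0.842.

n = 46

Fisher's z: C = ½·ln((1+r)/(1−r)) = ½·ln(2.7037) = 0.4973.
n = ((z_{α} + z_β)/C)² + 3.
(1.960 + 1.282) / 0.4973 = 3.242 / 0.4973 = 6.519.
n = 6.519² + 3 = 42.50 + 3 = 45.5.
Round up.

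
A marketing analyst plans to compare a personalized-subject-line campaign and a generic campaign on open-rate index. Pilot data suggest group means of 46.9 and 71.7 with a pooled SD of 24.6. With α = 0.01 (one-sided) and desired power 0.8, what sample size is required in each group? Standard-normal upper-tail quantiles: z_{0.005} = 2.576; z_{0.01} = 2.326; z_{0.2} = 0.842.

Cohen's d = |M₁ − M₂| / SD_pooled = |46.9 − 71.7| / 24.6 = 24.8 / 24.6 = 1.008.
For two independent groups with equal n: n = 2·((z_{α} + z_β) / d)².
z_{α} + z_β = 2.326 + 0.842 = 3.168.
n = 2 × (3.168 / 1.008)² = 2 × 3.143² = 2 × 9.88 = 19.8.
Round up to the next whole participant.

n = 20 per group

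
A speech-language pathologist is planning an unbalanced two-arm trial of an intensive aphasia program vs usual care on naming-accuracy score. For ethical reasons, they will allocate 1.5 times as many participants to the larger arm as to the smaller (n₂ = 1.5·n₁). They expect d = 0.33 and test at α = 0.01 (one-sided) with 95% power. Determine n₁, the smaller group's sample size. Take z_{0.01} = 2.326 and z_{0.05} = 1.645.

n₁ = 242

With allocation ratio k = n₂/n₁ = 1.5, Var(x̄₁−x̄₂) = σ²(1/n₁ + 1/(k·n₁)) = σ²·(k+1)/(k·n₁).
So n₁ = (1 + 1/k)·((z_{α} + z_β)/d)² = 1.667 × (3.971/0.33)².
n₁ = 1.667 × 144.80 = 241.3.
Round up: n₁ = 242, giving n₂ = 1.5 × 242 = 363.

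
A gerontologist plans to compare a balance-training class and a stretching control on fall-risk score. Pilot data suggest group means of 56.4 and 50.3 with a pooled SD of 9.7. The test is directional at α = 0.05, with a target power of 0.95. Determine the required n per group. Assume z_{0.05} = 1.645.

n = 55 per group

Cohen's d = |M₁ − M₂| / SD_pooled = |56.4 − 50.3| / 9.7 = 6.1 / 9.7 = 0.629.
For two independent groups with equal n: n = 2·((z_{α} + z_β) / d)².
z_{α} + z_β = 1.645 + 1.645 = 3.290.
n = 2 × (3.290 / 0.629)² = 2 × 5.231² = 2 × 27.36 = 54.7.
Round up to the next whole participant.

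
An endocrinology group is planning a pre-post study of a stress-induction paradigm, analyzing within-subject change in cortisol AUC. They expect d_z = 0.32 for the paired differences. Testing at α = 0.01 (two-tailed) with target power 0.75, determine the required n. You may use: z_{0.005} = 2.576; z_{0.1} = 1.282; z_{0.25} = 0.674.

For a paired (one-sample on differences) test: n = ((z_{α/2} + z_β) / d)².
z_{α/2} + z_β = 2.576 + 0.674 = 3.250.
n = (3.250 / 0.32)² = 10.156² = 103.15.
Round up.

n = 104 pairs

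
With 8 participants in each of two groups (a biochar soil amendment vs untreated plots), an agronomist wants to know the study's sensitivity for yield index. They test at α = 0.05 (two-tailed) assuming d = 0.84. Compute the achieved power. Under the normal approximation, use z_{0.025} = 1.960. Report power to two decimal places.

For two equal groups, power = Φ(d·√(n/2) − z_{α/2}).
d·√(n/2) = 0.84 × √(8/2) = 0.84 × 2.000 = 1.680.
z_β = 1.680 − 1.960 = -0.280.
Power = Φ(-0.280) = 0.390.

power ≈ 0.39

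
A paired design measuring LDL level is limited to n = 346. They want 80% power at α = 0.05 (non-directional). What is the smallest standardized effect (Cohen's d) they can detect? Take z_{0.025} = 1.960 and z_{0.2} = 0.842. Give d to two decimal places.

d_min ≈ 0.15

For a single sample (or paired design) of n = 346: d_min = (z_{α/2} + z_β)/√n.
z-sum = 1.960 + 0.842 = 2.802.
d_min = 2.802 / √346 = 2.802 / 18.601 = 0.151.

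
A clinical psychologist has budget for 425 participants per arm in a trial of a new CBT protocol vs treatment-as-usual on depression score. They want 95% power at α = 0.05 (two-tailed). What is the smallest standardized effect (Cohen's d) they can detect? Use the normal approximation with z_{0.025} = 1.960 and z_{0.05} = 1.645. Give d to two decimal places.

For two independent groups of n = 425 each: d_min = (z_{α/2} + z_β)·√(2/n).
z-sum = 1.960 + 1.645 = 3.605.
d_min = 3.605 × √(2/425) = 3.605 × 0.0686 = 0.247.

d_min ≈ 0.25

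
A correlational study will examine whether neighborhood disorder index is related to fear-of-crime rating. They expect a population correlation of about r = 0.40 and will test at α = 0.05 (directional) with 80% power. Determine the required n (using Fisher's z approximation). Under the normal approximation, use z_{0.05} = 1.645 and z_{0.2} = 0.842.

Fisher's z: C = ½·ln((1+r)/(1−r)) = ½·ln(2.3333) = 0.4236.
n = ((z_{α} + z_β)/C)² + 3.
(1.645 + 0.842) / 0.4236 = 2.487 / 0.4236 = 5.871.
n = 5.871² + 3 = 34.47 + 3 = 37.5.
Round up.

n = 38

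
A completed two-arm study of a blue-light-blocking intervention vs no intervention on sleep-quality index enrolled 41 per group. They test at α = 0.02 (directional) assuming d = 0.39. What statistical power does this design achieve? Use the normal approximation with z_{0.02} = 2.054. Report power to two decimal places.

For two equal groups, power = Φ(d·√(n/2) − z_{α}).
d·√(n/2) = 0.39 × √(41/2) = 0.39 × 4.528 = 1.766.
z_β = 1.766 − 2.054 = -0.288.
Power = Φ(-0.288) = 0.387.

power ≈ 0.39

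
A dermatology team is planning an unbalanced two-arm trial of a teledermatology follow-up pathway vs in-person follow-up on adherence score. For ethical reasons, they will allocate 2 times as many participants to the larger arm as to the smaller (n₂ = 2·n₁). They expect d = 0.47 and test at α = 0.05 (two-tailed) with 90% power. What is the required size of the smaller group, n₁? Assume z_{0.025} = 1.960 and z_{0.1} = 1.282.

With allocation ratio k = n₂/n₁ = 2, Var(x̄₁−x̄₂) = σ²(1/n₁ + 1/(k·n₁)) = σ²·(k+1)/(k·n₁).
So n₁ = (1 + 1/k)·((z_{α/2} + z_β)/d)² = 1.500 × (3.242/0.47)².
n₁ = 1.500 × 47.58 = 71.4.
Round up: n₁ = 72, giving n₂ = 2 × 72 = 144.

n₁ = 72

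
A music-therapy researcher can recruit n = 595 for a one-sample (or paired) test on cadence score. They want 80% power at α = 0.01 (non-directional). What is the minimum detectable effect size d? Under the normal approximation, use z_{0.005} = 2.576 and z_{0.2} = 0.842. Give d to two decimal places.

d_min ≈ 0.14

For a single sample (or paired design) of n = 595: d_min = (z_{α/2} + z_β)/√n.
z-sum = 2.576 + 0.842 = 3.418.
d_min = 3.418 / √595 = 3.418 / 24.393 = 0.140.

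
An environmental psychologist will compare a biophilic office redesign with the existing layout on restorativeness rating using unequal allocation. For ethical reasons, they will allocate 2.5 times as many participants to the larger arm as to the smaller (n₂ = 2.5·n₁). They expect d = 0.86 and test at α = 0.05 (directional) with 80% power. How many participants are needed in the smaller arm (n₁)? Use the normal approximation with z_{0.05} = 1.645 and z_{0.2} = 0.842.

n₁ = 12

With allocation ratio k = n₂/n₁ = 2.5, Var(x̄₁−x̄₂) = σ²(1/n₁ + 1/(k·n₁)) = σ²·(k+1)/(k·n₁).
So n₁ = (1 + 1/k)·((z_{α} + z_β)/d)² = 1.400 × (2.487/0.86)².
n₁ = 1.400 × 8.36 = 11.7.
Round up: n₁ = 12, giving n₂ = 2.5 × 12 = 30.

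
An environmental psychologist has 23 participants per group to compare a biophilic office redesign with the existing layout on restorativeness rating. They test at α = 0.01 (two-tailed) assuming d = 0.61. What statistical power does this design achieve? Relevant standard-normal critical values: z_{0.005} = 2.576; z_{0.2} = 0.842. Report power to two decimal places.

For two equal groups, power = Φ(d·√(n/2) − z_{α/2}).
d·√(n/2) = 0.61 × √(23/2) = 0.61 × 3.391 = 2.069.
z_β = 2.069 − 2.576 = -0.507.
Power = Φ(-0.507) = 0.306.

power ≈ 0.31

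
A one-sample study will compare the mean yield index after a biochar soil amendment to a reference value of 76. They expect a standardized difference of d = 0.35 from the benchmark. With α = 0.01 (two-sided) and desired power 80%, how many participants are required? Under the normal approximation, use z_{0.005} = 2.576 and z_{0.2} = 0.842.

For a one-sample test: n = ((z_{α/2} + z_β) / d)².
z_{α/2} + z_β = 2.576 + 0.842 = 3.418.
n = (3.418 / 0.35)² = 9.766² = 95.37.
Round up.

n = 96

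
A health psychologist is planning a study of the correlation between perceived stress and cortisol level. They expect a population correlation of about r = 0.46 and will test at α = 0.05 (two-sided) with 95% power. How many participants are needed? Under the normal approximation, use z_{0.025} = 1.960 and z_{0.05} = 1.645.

n = 56

Fisher's z: C = ½·ln((1+r)/(1−r)) = ½·ln(2.7037) = 0.4973.
n = ((z_{α/2} + z_β)/C)² + 3.
(1.960 + 1.645) / 0.4973 = 3.605 / 0.4973 = 7.249.
n = 7.249² + 3 = 52.55 + 3 = 55.6.
Round up.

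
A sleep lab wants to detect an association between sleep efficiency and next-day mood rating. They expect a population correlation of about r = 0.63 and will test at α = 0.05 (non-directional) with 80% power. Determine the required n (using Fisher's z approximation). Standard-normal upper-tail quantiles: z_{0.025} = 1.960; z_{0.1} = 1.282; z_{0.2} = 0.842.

Fisher's z: C = ½·ln((1+r)/(1−r)) = ½·ln(4.4054) = 0.7414.
n = ((z_{α/2} + z_β)/C)² + 3.
(1.960 + 0.842) / 0.7414 = 2.802 / 0.7414 = 3.779.
n = 3.779² + 3 = 14.28 + 3 = 17.3.
Round up.

n = 18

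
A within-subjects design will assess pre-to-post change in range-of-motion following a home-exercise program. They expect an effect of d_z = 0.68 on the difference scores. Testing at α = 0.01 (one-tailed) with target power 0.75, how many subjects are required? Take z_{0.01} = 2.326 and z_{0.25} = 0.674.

n = 20 pairs

For a paired (one-sample on differences) test: n = ((z_{α} + z_β) / d)².
z_{α} + z_β = 2.326 + 0.674 = 3.000.
n = (3.000 / 0.68)² = 4.412² = 19.46.
Round up.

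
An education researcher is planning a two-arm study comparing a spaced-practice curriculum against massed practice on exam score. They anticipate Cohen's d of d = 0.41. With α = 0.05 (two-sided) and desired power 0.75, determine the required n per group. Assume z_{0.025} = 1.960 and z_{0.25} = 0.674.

For two independent groups with equal n: n = 2·((z_{α/2} + z_β) / d)².
z_{α/2} + z_β = 1.960 + 0.674 = 2.634.
n = 2 × (2.634 / 0.41)² = 2 × 6.424² = 2 × 41.27 = 82.5.
Round up to the next whole participant.

n = 83 per group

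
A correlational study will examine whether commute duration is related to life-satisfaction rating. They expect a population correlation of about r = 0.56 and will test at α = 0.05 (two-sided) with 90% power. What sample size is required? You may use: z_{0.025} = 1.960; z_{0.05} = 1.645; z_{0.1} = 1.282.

n = 30

Fisher's z: C = ½·ln((1+r)/(1−r)) = ½·ln(3.5455) = 0.6328.
n = ((z_{α/2} + z_β)/C)² + 3.
(1.960 + 1.282) / 0.6328 = 3.242 / 0.6328 = 5.123.
n = 5.123² + 3 = 26.25 + 3 = 29.2.
Round up.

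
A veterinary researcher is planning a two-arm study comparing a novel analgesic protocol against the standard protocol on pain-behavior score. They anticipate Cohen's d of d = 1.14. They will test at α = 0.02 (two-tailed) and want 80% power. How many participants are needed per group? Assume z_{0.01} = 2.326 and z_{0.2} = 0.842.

For two independent groups with equal n: n = 2·((z_{α/2} + z_β) / d)².
z_{α/2} + z_β = 2.326 + 0.842 = 3.168.
n = 2 × (3.168 / 1.14)² = 2 × 2.779² = 2 × 7.72 = 15.4.
Round up to the next whole participant.

n = 16 per group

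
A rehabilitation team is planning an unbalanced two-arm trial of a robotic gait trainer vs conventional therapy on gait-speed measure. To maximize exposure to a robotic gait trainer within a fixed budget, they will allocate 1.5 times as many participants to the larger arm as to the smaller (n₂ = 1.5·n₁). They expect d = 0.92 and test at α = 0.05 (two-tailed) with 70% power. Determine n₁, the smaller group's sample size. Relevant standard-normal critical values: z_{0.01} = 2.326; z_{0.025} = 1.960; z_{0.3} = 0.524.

With allocation ratio k = n₂/n₁ = 1.5, Var(x̄₁−x̄₂) = σ²(1/n₁ + 1/(k·n₁)) = σ²·(k+1)/(k·n₁).
So n₁ = (1 + 1/k)·((z_{α/2} + z_β)/d)² = 1.667 × (2.484/0.92)².
n₁ = 1.667 × 7.29 = 12.1.
Round up: n₁ = 13, giving n₂ = ⌈1.5 × 13⌉ = ⌈19.5⌉ = 20.

n₁ = 13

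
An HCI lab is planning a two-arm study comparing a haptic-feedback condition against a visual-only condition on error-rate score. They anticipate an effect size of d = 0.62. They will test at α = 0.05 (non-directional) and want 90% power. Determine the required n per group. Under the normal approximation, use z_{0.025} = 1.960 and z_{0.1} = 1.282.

n = 55 per group

For two independent groups with equal n: n = 2·((z_{α/2} + z_β) / d)².
z_{α/2} + z_β = 1.960 + 1.282 = 3.242.
n = 2 × (3.242 / 0.62)² = 2 × 5.229² = 2 × 27.34 = 54.7.
Round up to the next whole participant.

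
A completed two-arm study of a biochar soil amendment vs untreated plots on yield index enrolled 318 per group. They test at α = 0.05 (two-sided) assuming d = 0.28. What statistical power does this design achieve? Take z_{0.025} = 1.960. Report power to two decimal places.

For two equal groups, power = Φ(d·√(n/2) − z_{α/2}).
d·√(n/2) = 0.28 × √(318/2) = 0.28 × 12.610 = 3.531.
z_β = 3.531 − 1.960 = 1.571.
Power = Φ(1.571) = 0.942.

power ≈ 0.94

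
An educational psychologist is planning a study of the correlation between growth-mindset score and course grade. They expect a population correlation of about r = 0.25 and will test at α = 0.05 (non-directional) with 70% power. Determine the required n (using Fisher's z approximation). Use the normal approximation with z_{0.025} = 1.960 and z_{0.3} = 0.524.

Fisher's z: C = ½·ln((1+r)/(1−r)) = ½·ln(1.6667) = 0.2554.
n = ((z_{α/2} + z_β)/C)² + 3.
(1.960 + 0.524) / 0.2554 = 2.484 / 0.2554 = 9.726.
n = 9.726² + 3 = 94.59 + 3 = 97.6.
Round up.

n = 98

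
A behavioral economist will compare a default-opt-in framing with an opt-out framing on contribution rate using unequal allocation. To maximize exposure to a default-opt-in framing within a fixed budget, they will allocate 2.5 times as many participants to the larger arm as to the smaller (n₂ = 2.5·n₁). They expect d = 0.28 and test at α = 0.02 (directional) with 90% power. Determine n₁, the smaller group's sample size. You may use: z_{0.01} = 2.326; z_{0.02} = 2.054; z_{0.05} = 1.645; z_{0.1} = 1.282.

n₁ = 199

With allocation ratio k = n₂/n₁ = 2.5, Var(x̄₁−x̄₂) = σ²(1/n₁ + 1/(k·n₁)) = σ²·(k+1)/(k·n₁).
So n₁ = (1 + 1/k)·((z_{α} + z_β)/d)² = 1.400 × (3.336/0.28)².
n₁ = 1.400 × 141.95 = 198.7.
Round up: n₁ = 199, giving n₂ = ⌈2.5 × 199⌉ = ⌈497.5⌉ = 498.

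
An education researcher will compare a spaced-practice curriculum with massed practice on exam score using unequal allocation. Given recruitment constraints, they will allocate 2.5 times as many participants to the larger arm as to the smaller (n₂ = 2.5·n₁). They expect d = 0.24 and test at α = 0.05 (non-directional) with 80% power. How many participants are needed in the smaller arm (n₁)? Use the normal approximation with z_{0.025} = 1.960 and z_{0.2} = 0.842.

With allocation ratio k = n₂/n₁ = 2.5, Var(x̄₁−x̄₂) = σ²(1/n₁ + 1/(k·n₁)) = σ²·(k+1)/(k·n₁).
So n₁ = (1 + 1/k)·((z_{α/2} + z_β)/d)² = 1.400 × (2.802/0.24)².
n₁ = 1.400 × 136.31 = 190.8.
Round up: n₁ = 191, giving n₂ = ⌈2.5 × 191⌉ = ⌈477.5⌉ = 478.

n₁ = 191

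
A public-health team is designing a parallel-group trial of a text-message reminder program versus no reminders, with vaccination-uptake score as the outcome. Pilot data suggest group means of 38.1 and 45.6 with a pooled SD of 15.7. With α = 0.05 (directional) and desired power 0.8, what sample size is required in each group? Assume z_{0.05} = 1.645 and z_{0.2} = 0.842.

n = 55 per group

Cohen's d = |M₁ − M₂| / SD_pooled = |38.1 − 45.6| / 15.7 = 7.5 / 15.7 = 0.478.
For two independent groups with equal n: n = 2·((z_{α} + z_β) / d)².
z_{α} + z_β = 1.645 + 0.842 = 2.487.
n = 2 × (2.487 / 0.478)² = 2 × 5.203² = 2 × 27.07 = 54.1.
Round up to the next whole participant.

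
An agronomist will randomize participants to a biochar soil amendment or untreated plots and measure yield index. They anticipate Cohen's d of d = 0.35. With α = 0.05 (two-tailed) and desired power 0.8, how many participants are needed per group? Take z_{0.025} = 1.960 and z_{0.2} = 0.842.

For two independent groups with equal n: n = 2·((z_{α/2} + z_β) / d)².
z_{α/2} + z_β = 1.960 + 0.842 = 2.802.
n = 2 × (2.802 / 0.35)² = 2 × 8.006² = 2 × 64.09 = 128.2.
Round up to the next whole participant.

n = 129 per group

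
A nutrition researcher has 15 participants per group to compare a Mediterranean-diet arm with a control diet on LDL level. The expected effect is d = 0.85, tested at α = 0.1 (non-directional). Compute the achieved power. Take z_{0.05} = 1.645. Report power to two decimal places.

For two equal groups, power = Φ(d·√(n/2) − z_{α/2}).
d·√(n/2) = 0.85 × √(15/2) = 0.85 × 2.739 = 2.328.
z_β = 2.328 − 1.645 = 0.683.
Power = Φ(0.683) = 0.753.

power ≈ 0.75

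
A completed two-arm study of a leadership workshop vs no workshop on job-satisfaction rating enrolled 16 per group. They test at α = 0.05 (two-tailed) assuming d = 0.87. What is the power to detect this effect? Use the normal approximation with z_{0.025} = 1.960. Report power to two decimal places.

For two equal groups, power = Φ(d·√(n/2) − z_{α/2}).
d·√(n/2) = 0.87 × √(16/2) = 0.87 × 2.828 = 2.461.
z_β = 2.461 − 1.960 = 0.501.
Power = Φ(0.501) = 0.692.

power ≈ 0.69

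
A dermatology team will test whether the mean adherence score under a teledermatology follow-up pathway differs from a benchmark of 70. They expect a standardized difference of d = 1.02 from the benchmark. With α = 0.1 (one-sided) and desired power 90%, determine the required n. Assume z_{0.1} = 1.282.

n = 7

For a one-sample test: n = ((z_{α} + z_β) / d)².
z_{α} + z_β = 1.282 + 1.282 = 2.564.
n = (2.564 / 1.02)² = 2.514² = 6.32.
Round up.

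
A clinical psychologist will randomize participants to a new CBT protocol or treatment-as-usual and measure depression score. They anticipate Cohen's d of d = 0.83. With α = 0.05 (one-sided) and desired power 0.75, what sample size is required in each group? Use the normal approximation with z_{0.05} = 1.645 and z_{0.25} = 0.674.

n = 16 per group

For two independent groups with equal n: n = 2·((z_{α} + z_β) / d)².
z_{α} + z_β = 1.645 + 0.674 = 2.319.
n = 2 × (2.319 / 0.83)² = 2 × 2.794² = 2 × 7.81 = 15.6.
Round up to the next whole participant.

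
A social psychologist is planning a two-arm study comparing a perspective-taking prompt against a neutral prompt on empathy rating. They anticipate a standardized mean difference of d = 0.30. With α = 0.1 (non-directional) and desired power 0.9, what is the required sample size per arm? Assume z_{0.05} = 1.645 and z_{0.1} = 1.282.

For two independent groups with equal n: n = 2·((z_{α/2} + z_β) / d)².
z_{α/2} + z_β = 1.645 + 1.282 = 2.927.
n = 2 × (2.927 / 0.30)² = 2 × 9.757² = 2 × 95.19 = 190.4.
Round up to the next whole participant.

n = 191 per group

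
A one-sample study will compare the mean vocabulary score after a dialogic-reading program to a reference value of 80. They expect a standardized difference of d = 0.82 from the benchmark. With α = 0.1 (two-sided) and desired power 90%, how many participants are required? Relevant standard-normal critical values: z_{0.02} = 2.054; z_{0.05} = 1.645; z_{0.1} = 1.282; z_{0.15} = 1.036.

n = 13

For a one-sample test: n = ((z_{α/2} + z_β) / d)².
z_{α/2} + z_β = 1.645 + 1.282 = 2.927.
n = (2.927 / 0.82)² = 3.570² = 12.74.
Round up.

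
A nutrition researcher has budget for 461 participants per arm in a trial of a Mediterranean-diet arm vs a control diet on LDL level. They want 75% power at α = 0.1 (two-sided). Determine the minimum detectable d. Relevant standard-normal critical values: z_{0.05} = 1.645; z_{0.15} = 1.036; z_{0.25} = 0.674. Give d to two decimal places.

For two independent groups of n = 461 each: d_min = (z_{α/2} + z_β)·√(2/n).
z-sum = 1.645 + 0.674 = 2.319.
d_min = 2.319 × √(2/461) = 2.319 × 0.0659 = 0.153.

d_min ≈ 0.15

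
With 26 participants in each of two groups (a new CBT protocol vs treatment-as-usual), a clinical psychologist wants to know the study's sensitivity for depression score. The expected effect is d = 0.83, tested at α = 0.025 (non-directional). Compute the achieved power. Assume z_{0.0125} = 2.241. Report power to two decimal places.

For two equal groups, power = Φ(d·√(n/2) − z_{α/2}).
d·√(n/2) = 0.83 × √(26/2) = 0.83 × 3.606 = 2.993.
z_β = 2.993 − 2.241 = 0.752.
Power = Φ(0.752) = 0.774.

power ≈ 0.77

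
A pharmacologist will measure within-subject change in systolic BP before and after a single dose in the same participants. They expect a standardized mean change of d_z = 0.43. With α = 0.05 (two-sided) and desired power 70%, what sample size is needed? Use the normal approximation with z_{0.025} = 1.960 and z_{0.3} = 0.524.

For a paired (one-sample on differences) test: n = ((z_{α/2} + z_β) / d)².
z_{α/2} + z_β = 1.960 + 0.524 = 2.484.
n = (2.484 / 0.43)² = 5.777² = 33.37.
Round up.

n = 34 pairs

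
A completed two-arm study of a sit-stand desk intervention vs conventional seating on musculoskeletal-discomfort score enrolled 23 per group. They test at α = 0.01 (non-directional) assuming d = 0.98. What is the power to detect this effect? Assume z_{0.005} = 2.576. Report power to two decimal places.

power ≈ 0.77

For two equal groups, power = Φ(d·√(n/2) − z_{α/2}).
d·√(n/2) = 0.98 × √(23/2) = 0.98 × 3.391 = 3.323.
z_β = 3.323 − 2.576 = 0.747.
Power = Φ(0.747) = 0.773.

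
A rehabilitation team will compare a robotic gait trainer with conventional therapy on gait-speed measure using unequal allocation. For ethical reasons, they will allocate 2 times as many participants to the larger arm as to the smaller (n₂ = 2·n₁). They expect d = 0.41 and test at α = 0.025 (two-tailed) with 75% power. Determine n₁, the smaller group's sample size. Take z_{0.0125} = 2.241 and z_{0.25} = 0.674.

n₁ = 76

With allocation ratio k = n₂/n₁ = 2, Var(x̄₁−x̄₂) = σ²(1/n₁ + 1/(k·n₁)) = σ²·(k+1)/(k·n₁).
So n₁ = (1 + 1/k)·((z_{α/2} + z_β)/d)² = 1.500 × (2.915/0.41)².
n₁ = 1.500 × 50.55 = 75.8.
Round up: n₁ = 76, giving n₂ = 2 × 76 = 152.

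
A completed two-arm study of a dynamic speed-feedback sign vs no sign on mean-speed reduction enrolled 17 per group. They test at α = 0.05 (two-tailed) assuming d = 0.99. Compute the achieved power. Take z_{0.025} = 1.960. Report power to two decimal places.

power ≈ 0.82

For two equal groups, power = Φ(d·√(n/2) − z_{α/2}).
d·√(n/2) = 0.99 × √(17/2) = 0.99 × 2.915 = 2.886.
z_β = 2.886 − 1.960 = 0.926.
Power = Φ(0.926) = 0.823.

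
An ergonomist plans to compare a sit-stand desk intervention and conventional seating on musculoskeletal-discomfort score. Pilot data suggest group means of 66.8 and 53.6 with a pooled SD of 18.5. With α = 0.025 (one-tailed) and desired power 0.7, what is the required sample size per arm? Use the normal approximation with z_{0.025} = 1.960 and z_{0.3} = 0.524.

n = 25 per group

Cohen's d = |M₁ − M₂| / SD_pooled = |66.8 − 53.6| / 18.5 = 13.2 / 18.5 = 0.714.
For two independent groups with equal n: n = 2·((z_{α} + z_β) / d)².
z_{α} + z_β = 1.960 + 0.524 = 2.484.
n = 2 × (2.484 / 0.714)² = 2 × 3.479² = 2 × 12.10 = 24.2.
Round up to the next whole participant.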